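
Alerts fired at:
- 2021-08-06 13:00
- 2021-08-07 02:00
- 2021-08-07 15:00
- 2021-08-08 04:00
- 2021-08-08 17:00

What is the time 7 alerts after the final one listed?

2021-08-12 12:00

Gaps: 13, 13, 13, 13 hours — each event is 13 hours after the previous one.
2021-08-08 17:00 + 13 h = 2021-08-09 06:00.
2021-08-09 06:00 + 13 h = 2021-08-09 19:00.
2021-08-09 19:00 + 13 h = 2021-08-10 08:00.
2021-08-10 08:00 + 13 h = 2021-08-10 21:00.
2021-08-10 21:00 + 13 h = 2021-08-11 10:00.
2021-08-11 10:00 + 13 h = 2021-08-11 23:00.
2021-08-11 23:00 + 13 h = 2021-08-12 12:00.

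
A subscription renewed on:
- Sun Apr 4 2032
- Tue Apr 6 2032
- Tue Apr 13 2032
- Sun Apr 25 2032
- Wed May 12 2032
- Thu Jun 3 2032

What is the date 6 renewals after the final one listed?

Intervals are 2, 7, 12, 17, 22 days — an arithmetic progression with common difference 5.
Next gap: 27 days. Thu Jun 3 2032 + 27 days = Wed Jun 30 2032.
Next gap: 32 days. Wed Jun 30 2032 + 32 days = Sun Aug 1 2032.
Next gap: 37 days. Sun Aug 1 2032 + 37 days = Tue Sep 7 2032.
Next gap: 42 days. Tue Sep 7 2032 + 42 days = Tue Oct 19 2032.
Next gap: 47 days. Tue Oct 19 2032 + 47 days = Sun Dec 5 2032.
Next gap: 52 days. Sun Dec 5 2032 + 52 days = Wed Jan 26 2033.

Wed Jan 26 2033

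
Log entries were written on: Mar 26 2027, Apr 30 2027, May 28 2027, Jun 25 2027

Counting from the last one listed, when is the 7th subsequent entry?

Every date is a Friday; gaps 35, 28, 28 days.
Each is the last Friday of its month (at least one falls on the 29th or later, ruling out '4th Friday').
Last Friday of July 2027: Jul 30 2027.
Last Friday of August 2027: Aug 27 2027.
September 2027 ends with Friday Sep 24 2027.
October 2027 ends with Friday Oct 29 2027.
Last Friday of November 2027: Nov 26 2027.
Last Friday of December 2027: Dec 31 2027.
Last Friday of January 2028: Jan 28 2028.

Jan 28 2028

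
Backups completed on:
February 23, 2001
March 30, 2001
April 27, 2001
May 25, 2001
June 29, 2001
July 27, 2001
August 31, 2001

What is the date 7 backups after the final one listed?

These are Fridays with 35, 28, 28, 35, 28, 35-day gaps.
Each is the final Friday of its month — March 30, 2001 is past the 28th, so '4th Friday' doesn't fit.
September 2001 ends with Friday September 28, 2001.
Last Friday of October 2001: October 26, 2001.
November 2001 ends with Friday November 30, 2001.
Last Friday of December 2001: December 28, 2001.
Last Friday of January 2002: January 25, 2002.
February 2002 ends with Friday February 22, 2002.
March 2002 ends with Friday March 29, 2002.

March 29, 2002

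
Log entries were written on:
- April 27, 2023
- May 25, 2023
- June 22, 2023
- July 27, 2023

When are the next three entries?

All dates are Thursdays, 28, 28, 35 days apart.
Specifically, the 4th Thursday of each month.
August 2023 — 4th Thursday is August 24, 2023.
September 2023 — 4th Thursday is September 28, 2023.
October 2023 — 4th Thursday is October 26, 2023.

August 24, 2023; September 28, 2023; October 26, 2023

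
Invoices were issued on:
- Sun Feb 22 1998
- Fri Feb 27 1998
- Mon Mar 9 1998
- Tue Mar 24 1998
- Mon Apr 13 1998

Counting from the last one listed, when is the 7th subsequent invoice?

The spacing grows by 5 each time: 5, 10, 15, 20 days.
Next gap: 25 days. Mon Apr 13 1998 + 25 days = Fri May 8 1998.
Next gap: 30 days. Fri May 8 1998 + 30 days = Sun Jun 7 1998.
Next gap: 35 days. Sun Jun 7 1998 + 35 days = Sun Jul 12 1998.
Next gap: 40 days. Sun Jul 12 1998 + 40 days = Fri Aug 21 1998.
Next gap: 45 days. Fri Aug 21 1998 + 45 days = Mon Oct 5 1998.
Next gap: 50 days. Mon Oct 5 1998 + 50 days = Tue Nov 24 1998.
Next gap: 55 days. Tue Nov 24 1998 + 55 days = Mon Jan 18 1999.

Mon Jan 18 1999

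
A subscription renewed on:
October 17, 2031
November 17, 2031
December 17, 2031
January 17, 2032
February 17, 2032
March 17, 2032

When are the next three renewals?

Gaps: 31, 30, 31, 31, 29 days — not constant. Every event is on the 17th of the month.
Pattern: the 17th of each month.
Next: April 2032 → April 17, 2032.
May 2032: May 17, 2032.
June 2032: June 17, 2032.

April 17, 2032; May 17, 2032; June 17, 2032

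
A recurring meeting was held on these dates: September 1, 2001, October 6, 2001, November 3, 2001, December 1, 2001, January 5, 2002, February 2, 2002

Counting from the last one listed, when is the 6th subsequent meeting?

These are Saturdays at 28- or 35-day spacing (35, 28, 28, 35, 28).
The pattern: 1st Saturday of the month.
March 2002 — 1st Saturday is March 2, 2002.
April 2002 — 1st Saturday is April 6, 2002.
May 2002 — 1st Saturday is May 4, 2002.
1st Saturday of June 2002: June 1, 2002.
July 2002 — 1st Saturday is July 6, 2002.
August 2002 — 1st Saturday is August 3, 2002.

August 3, 2002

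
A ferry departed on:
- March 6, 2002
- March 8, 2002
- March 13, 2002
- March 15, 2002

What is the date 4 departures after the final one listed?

Every event lands on a Wednesday or Friday (gaps cycle 2, 5, 2).
So the schedule is: every Wednesday and Friday.
Next Wednesday: March 20, 2002.
The following Friday is March 22, 2002.
The following Wednesday is March 27, 2002.
The following Friday is March 29, 2002.

March 29, 2002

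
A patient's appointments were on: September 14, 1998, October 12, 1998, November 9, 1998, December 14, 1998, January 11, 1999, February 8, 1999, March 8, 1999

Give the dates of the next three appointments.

April 12, 1999; May 10, 1999; June 14, 1999

These are Mondays at 28- or 35-day spacing (28, 28, 35, 28, 28, 28).
The pattern: 2nd Monday of the month.
2nd Monday of April 1999: April 12, 1999.
2nd Monday of May 1999: May 10, 1999.
2nd Monday of June 1999: June 14, 1999.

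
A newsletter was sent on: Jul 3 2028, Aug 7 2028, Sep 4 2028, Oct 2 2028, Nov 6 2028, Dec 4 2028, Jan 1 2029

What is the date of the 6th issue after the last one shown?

Jul 2 2029

All dates are Mondays, 35, 28, 28, 35, 28, 28 days apart.
Specifically, the 1st Monday of each month.
February 2029 — 1st Monday is Feb 5 2029.
March 2029 — 1st Monday is Mar 5 2029.
1st Monday of April 2029: Apr 2 2029.
1st Monday of May 2029: May 7 2029.
1st Monday of June 2029: Jun 4 2029.
July 2029 — 1st Monday is Jul 2 2029.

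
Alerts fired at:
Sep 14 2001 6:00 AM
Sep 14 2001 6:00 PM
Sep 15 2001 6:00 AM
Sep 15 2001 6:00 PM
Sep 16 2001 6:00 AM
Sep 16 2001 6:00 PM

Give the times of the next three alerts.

Gaps: 12, 12, 12, 12, 12 hours — each event is 12 hours after the previous one.
Sep 16 2001 6:00 PM + 12 h = Sep 17 2001 6:00 AM.
Sep 17 2001 6:00 AM + 12 h = Sep 17 2001 6:00 PM.
Sep 17 2001 6:00 PM + 12 h = Sep 18 2001 6:00 AM.

Sep 17 2001 6:00 AM, Sep 17 2001 6:00 PM, Sep 18 2001 6:00 AM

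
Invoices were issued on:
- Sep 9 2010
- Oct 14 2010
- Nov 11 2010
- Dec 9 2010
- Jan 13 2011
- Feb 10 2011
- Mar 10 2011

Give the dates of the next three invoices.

Apr 14 2011, May 12 2011, Jun 9 2011

These are Thursdays at 28- or 35-day spacing (35, 28, 28, 35, 28, 28).
The pattern: 2nd Thursday of the month.
2nd Thursday of April 2011: Apr 14 2011.
2nd Thursday of May 2011: May 12 2011.
2nd Thursday of June 2011: Jun 9 2011.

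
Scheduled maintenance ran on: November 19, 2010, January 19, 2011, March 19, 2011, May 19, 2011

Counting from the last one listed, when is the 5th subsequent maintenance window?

March 19, 2012

The day-of-month is always 19 (61, 59, 61 days between events).
So this recurs on the 19th of every 2 months.
July 2011: July 19, 2011.
Next: September 2011 → September 19, 2011.
November 2011: November 19, 2011.
January 2012: January 19, 2012.
Next: March 2012 → March 19, 2012.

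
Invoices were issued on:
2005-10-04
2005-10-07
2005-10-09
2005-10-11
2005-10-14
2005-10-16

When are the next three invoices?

The gap pattern 3, 2, 2, 3, 2 repeats every 3 events.
These are the Tuesdays, Fridays and Sundays of each week.
The following Tuesday is 2005-10-18.
The following Friday is 2005-10-21.
Next Sunday: 2005-10-23.

2005-10-18, 2005-10-21, 2005-10-23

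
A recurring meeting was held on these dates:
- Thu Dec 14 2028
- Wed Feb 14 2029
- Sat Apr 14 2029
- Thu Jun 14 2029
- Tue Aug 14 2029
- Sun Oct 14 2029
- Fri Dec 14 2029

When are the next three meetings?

Thu Feb 14 2030, Sun Apr 14 2030, Fri Jun 14 2030

Each date is the 14th; the gaps (62, 59, 61, 61, 61, 61) track the month lengths.
The rule is the 14th of every 2 months.
February 2030: Thu Feb 14 2030.
Next: April 2030 → Sun Apr 14 2030.
June 2030: Fri Jun 14 2030.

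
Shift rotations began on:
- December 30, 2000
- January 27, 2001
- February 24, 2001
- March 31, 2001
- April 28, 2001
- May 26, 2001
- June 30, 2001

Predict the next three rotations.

July 28, 2001; August 25, 2001; September 29, 2001

All Saturdays; the gaps (28, 28, 35, 28, 28, 35) vary with month length.
This is the last Saturday of each month.
Last Saturday of July 2001: July 28, 2001.
Last Saturday of August 2001: August 25, 2001.
September 2001 ends with Saturday September 29, 2001.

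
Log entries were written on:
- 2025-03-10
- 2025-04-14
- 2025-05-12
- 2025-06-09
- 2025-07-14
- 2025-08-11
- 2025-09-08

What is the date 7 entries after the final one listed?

2026-04-13

Gaps: 35, 28, 28, 35, 28, 28 days — a mix of 28 and 35. Every date is a Monday.
Each is the 2nd Monday of its month.
2nd Monday of October 2025: 2025-10-13.
November 2025 — 2nd Monday is 2025-11-10.
2nd Monday of December 2025: 2025-12-08.
2nd Monday of January 2026: 2026-01-12.
2nd Monday of February 2026: 2026-02-09.
2nd Monday of March 2026: 2026-03-09.
April 2026 — 2nd Monday is 2026-04-13.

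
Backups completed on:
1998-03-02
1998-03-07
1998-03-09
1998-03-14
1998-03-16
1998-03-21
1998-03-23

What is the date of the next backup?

The gap pattern 5, 2, 5, 2, 5, 2 repeats every 2 events.
These are the Mondays and Saturdays of each week.
Next Saturday: 1998-03-28.

1998-03-28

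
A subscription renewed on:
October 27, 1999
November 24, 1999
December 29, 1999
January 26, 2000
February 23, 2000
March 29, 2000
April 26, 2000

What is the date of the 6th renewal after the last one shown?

Every date is a Wednesday; gaps 28, 35, 28, 28, 35, 28 days.
Each is the last Wednesday of its month (at least one falls on the 29th or later, ruling out '4th Wednesday').
May 2000 ends with Wednesday May 31, 2000.
Last Wednesday of June 2000: June 28, 2000.
Last Wednesday of July 2000: July 26, 2000.
Last Wednesday of August 2000: August 30, 2000.
Last Wednesday of September 2000: September 27, 2000.
Last Wednesday of October 2000: October 25, 2000.

October 25, 2000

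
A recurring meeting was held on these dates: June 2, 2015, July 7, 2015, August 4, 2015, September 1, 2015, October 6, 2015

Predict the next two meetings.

These are Tuesdays at 28- or 35-day spacing (35, 28, 28, 35).
The pattern: 1st Tuesday of the month.
1st Tuesday of November 2015: November 3, 2015.
December 2015 — 1st Tuesday is December 1, 2015.

November 3, 2015; December 1, 2015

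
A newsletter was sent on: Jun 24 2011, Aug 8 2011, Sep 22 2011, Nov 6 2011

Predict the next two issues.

The spacing is 45, 45, 45 days — always 45 days.
Nov 6 2011 + 45 days = Dec 21 2011.
Dec 21 2011 + 45 days = Feb 4 2012.

Dec 21 2011, Feb 4 2012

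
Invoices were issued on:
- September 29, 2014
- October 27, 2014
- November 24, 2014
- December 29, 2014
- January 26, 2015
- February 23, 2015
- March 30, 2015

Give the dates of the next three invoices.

April 27, 2015; May 25, 2015; June 29, 2015

Every date is a Monday; gaps 28, 28, 35, 28, 28, 35 days.
Each is the last Monday of its month (at least one falls on the 29th or later, ruling out '4th Monday').
April 2015 ends with Monday April 27, 2015.
May 2015 ends with Monday May 25, 2015.
Last Monday of June 2015: June 29, 2015.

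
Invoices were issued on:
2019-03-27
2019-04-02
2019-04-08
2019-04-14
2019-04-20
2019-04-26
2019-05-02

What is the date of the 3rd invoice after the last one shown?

2019-05-20

Every event comes 6 days after the last (6, 6, 6, 6, 6, 6).
2019-05-02 + 6 days = 2019-05-08.
2019-05-08 + 6 days = 2019-05-14.
2019-05-14 + 6 days = 2019-05-20.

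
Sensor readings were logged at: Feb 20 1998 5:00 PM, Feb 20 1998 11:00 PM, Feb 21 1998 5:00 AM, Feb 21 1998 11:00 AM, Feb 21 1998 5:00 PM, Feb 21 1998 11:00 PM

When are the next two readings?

Feb 22 1998 5:00 AM, Feb 22 1998 11:00 AM

Gaps: 6, 6, 6, 6, 6 hours — each event is 6 hours after the previous one.
Feb 21 1998 11:00 PM + 6 h = Feb 22 1998 5:00 AM.
Feb 22 1998 5:00 AM + 6 h = Feb 22 1998 11:00 AM.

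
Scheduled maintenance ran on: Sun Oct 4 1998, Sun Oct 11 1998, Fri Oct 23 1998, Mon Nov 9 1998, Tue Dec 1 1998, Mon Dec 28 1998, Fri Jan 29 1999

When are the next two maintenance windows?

Sun Mar 7 1999, Sun Apr 18 1999

Intervals are 7, 12, 17, 22, 27, 32 days — an arithmetic progression with common difference 5.
Next gap: 37 days. Fri Jan 29 1999 + 37 days = Sun Mar 7 1999.
Next gap: 42 days. Sun Mar 7 1999 + 42 days = Sun Apr 18 1999.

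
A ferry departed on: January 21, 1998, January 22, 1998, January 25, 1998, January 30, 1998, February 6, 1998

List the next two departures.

The spacing grows by 2 each time: 1, 3, 5, 7 days.
Next gap: 9 days. February 6, 1998 + 9 days = February 15, 1998.
Next gap: 11 days. February 15, 1998 + 11 days = February 26, 1998.

February 15, 1998; February 26, 1998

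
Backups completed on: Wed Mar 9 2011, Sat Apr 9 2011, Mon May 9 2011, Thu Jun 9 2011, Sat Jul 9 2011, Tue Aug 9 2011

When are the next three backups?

Fri Sep 9 2011, Sun Oct 9 2011, Wed Nov 9 2011

Each date is the 9th; the gaps (31, 30, 31, 30, 31) track the month lengths.
The rule is the 9th of each month.
September 2011: Fri Sep 9 2011.
October 2011: Sun Oct 9 2011.
Next: November 2011 → Wed Nov 9 2011.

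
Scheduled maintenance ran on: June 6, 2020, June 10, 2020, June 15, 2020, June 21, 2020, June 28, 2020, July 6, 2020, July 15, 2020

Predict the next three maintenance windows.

Intervals are 4, 5, 6, 7, 8, 9 days — an arithmetic progression with common difference 1.
Next gap: 10 days. July 15, 2020 + 10 days = July 25, 2020.
Next gap: 11 days. July 25, 2020 + 11 days = August 5, 2020.
Next gap: 12 days. August 5, 2020 + 12 days = August 17, 2020.

July 25, 2020; August 5, 2020; August 17, 2020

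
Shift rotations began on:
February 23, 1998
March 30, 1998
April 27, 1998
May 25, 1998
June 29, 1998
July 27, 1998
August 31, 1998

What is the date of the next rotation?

September 28, 1998

These are Mondays with 35, 28, 28, 35, 28, 35-day gaps.
Each is the final Monday of its month — March 30, 1998 is past the 28th, so '4th Monday' doesn't fit.
Last Monday of September 1998: September 28, 1998.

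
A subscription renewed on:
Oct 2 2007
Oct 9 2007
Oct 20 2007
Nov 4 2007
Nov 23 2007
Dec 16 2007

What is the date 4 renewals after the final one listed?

Apr 26 2008

Gaps: 7, 11, 15, 19, 23 days — each gap is 4 larger than the previous one.
Next gap: 27 days. Dec 16 2007 + 27 days = Jan 12 2008.
Next gap: 31 days. Jan 12 2008 + 31 days = Feb 12 2008.
Next gap: 35 days. Feb 12 2008 + 35 days = Mar 18 2008.
Next gap: 39 days. Mar 18 2008 + 39 days = Apr 26 2008.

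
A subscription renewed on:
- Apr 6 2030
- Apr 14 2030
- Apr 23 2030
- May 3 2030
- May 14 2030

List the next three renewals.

Intervals are 8, 9, 10, 11 days — an arithmetic progression with common difference 1.
Next gap: 12 days. May 14 2030 + 12 days = May 26 2030.
Next gap: 13 days. May 26 2030 + 13 days = Jun 8 2030.
Next gap: 14 days. Jun 8 2030 + 14 days = Jun 22 2030.

May 26 2030, Jun 8 2030, Jun 22 2030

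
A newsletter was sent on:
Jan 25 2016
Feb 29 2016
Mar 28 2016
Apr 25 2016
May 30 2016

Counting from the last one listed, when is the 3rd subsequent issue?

All Mondays; the gaps (35, 28, 28, 35) vary with month length.
This is the last Monday of each month.
Last Monday of June 2016: Jun 27 2016.
July 2016 ends with Monday Jul 25 2016.
Last Monday of August 2016: Aug 29 2016.

Aug 29 2016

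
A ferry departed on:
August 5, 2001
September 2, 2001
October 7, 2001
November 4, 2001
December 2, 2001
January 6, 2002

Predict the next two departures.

Gaps: 28, 35, 28, 28, 35 days — a mix of 28 and 35. Every date is a Sunday.
Each is the 1st Sunday of its month.
1st Sunday of February 2002: February 3, 2002.
March 2002 — 1st Sunday is March 3, 2002.

February 3, 2002; March 3, 2002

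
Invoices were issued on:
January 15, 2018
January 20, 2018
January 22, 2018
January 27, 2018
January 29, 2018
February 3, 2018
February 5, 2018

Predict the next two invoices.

February 10, 2018; February 12, 2018

The gap pattern 5, 2, 5, 2, 5, 2 repeats every 2 events.
These are the Mondays and Saturdays of each week.
The following Saturday is February 10, 2018.
Next Monday: February 12, 2018.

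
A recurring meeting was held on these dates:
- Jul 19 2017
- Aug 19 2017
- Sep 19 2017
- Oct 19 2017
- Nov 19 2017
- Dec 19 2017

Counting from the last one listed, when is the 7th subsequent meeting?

The day-of-month is always 19 (31, 31, 30, 31, 30 days between events).
So this recurs on the 19th of each month.
January 2018: Jan 19 2018.
Next: February 2018 → Feb 19 2018.
March 2018: Mar 19 2018.
April 2018: Apr 19 2018.
Next: May 2018 → May 19 2018.
Next: June 2018 → Jun 19 2018.
July 2018: Jul 19 2018.

Jul 19 2018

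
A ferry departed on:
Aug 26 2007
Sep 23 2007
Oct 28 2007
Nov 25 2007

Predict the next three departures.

All dates are Sundays, 28, 35, 28 days apart.
Specifically, the 4th Sunday of each month.
4th Sunday of December 2007: Dec 23 2007.
4th Sunday of January 2008: Jan 27 2008.
4th Sunday of February 2008: Feb 24 2008.

Dec 23 2007, Jan 27 2008, Feb 24 2008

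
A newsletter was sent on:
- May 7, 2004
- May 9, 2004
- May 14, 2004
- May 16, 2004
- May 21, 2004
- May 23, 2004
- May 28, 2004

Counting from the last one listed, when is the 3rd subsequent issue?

June 6, 2004

Every event lands on a Friday or Sunday (gaps cycle 2, 5, 2, 5, 2, 5).
So the schedule is: every Friday and Sunday.
Next Sunday: May 30, 2004.
The following Friday is June 4, 2004.
Next Sunday: June 6, 2004.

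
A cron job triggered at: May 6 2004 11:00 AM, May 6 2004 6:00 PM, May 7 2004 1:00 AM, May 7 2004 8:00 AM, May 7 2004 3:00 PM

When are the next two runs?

May 7 2004 10:00 PM, May 8 2004 5:00 AM

Gaps: 7, 7, 7, 7 hours — each event is 7 hours after the previous one.
May 7 2004 3:00 PM + 7 h = May 7 2004 10:00 PM.
May 7 2004 10:00 PM + 7 h = May 8 2004 5:00 AM.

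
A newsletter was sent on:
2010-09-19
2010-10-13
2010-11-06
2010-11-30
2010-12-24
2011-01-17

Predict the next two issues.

2011-02-10, 2011-03-06

Gaps between consecutive events: 24, 24, 24, 24, 24 days — a constant 24-day interval.
2011-01-17 + 24 days = 2011-02-10.
2011-02-10 + 24 days = 2011-03-06.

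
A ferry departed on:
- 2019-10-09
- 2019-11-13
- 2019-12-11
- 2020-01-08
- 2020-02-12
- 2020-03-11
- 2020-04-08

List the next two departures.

Gaps: 35, 28, 28, 35, 28, 28 days — a mix of 28 and 35. Every date is a Wednesday.
Each is the 2nd Wednesday of its month.
May 2020 — 2nd Wednesday is 2020-05-13.
June 2020 — 2nd Wednesday is 2020-06-10.

2020-05-13, 2020-06-10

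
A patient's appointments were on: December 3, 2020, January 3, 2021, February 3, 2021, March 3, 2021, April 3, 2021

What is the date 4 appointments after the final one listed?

August 3, 2021

Each date is the 3rd; the gaps (31, 31, 28, 31) track the month lengths.
The rule is the 3rd of each month.
Next: May 2021 → May 3, 2021.
June 2021: June 3, 2021.
July 2021: July 3, 2021.
Next: August 2021 → August 3, 2021.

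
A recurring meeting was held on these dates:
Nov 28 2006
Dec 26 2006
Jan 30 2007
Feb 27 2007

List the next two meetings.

Mar 27 2007, Apr 24 2007

These are Tuesdays with 28, 35, 28-day gaps.
Each is the final Tuesday of its month — Jan 30 2007 is past the 28th, so '4th Tuesday' doesn't fit.
March 2007 ends with Tuesday Mar 27 2007.
April 2007 ends with Tuesday Apr 24 2007.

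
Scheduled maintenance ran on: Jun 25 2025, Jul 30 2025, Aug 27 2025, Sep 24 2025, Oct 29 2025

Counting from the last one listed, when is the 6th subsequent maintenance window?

These are Wednesdays with 35, 28, 28, 35-day gaps.
Each is the final Wednesday of its month — Jul 30 2025 is past the 28th, so '4th Wednesday' doesn't fit.
November 2025 ends with Wednesday Nov 26 2025.
December 2025 ends with Wednesday Dec 31 2025.
January 2026 ends with Wednesday Jan 28 2026.
Last Wednesday of February 2026: Feb 25 2026.
Last Wednesday of March 2026: Mar 25 2026.
April 2026 ends with Wednesday Apr 29 2026.

Apr 29 2026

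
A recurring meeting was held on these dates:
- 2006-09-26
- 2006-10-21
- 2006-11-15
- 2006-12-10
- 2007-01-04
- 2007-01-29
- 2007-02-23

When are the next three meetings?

2007-03-20, 2007-04-14, 2007-05-09

Gaps between consecutive events: 25, 25, 25, 25, 25, 25 days — a constant 25-day interval.
2007-02-23 + 25 days = 2007-03-20.
2007-03-20 + 25 days = 2007-04-14.
2007-04-14 + 25 days = 2007-05-09.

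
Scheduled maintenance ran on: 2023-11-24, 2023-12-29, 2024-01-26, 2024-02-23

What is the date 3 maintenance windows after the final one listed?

2024-05-31

All Fridays; the gaps (35, 28, 28) vary with month length.
This is the last Friday of each month.
March 2024 ends with Friday 2024-03-29.
April 2024 ends with Friday 2024-04-26.
May 2024 ends with Friday 2024-05-31.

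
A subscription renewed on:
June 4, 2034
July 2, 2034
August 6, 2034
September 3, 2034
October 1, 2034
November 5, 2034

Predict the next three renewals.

Gaps: 28, 35, 28, 28, 35 days — a mix of 28 and 35. Every date is a Sunday.
Each is the 1st Sunday of its month.
December 2034 — 1st Sunday is December 3, 2034.
January 2035 — 1st Sunday is January 7, 2035.
February 2035 — 1st Sunday is February 4, 2035.

December 3, 2034; January 7, 2035; February 4, 2035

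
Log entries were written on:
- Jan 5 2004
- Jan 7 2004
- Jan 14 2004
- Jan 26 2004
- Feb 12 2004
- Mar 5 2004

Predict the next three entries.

Gaps: 2, 7, 12, 17, 22 days — each gap is 5 larger than the previous one.
Next gap: 27 days. Mar 5 2004 + 27 days = Apr 1 2004.
Next gap: 32 days. Apr 1 2004 + 32 days = May 3 2004.
Next gap: 37 days. May 3 2004 + 37 days = Jun 9 2004.

Apr 1 2004, May 3 2004, Jun 9 2004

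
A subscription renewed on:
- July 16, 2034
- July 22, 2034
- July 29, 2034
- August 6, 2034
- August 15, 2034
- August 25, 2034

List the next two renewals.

September 5, 2034; September 17, 2034

Gaps: 6, 7, 8, 9, 10 days — each gap is 1 larger than the previous one.
Next gap: 11 days. August 25, 2034 + 11 days = September 5, 2034.
Next gap: 12 days. September 5, 2034 + 12 days = September 17, 2034.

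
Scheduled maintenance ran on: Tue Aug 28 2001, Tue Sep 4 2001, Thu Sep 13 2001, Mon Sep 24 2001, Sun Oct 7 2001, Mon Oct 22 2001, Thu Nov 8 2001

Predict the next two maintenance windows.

Tue Nov 27 2001, Tue Dec 18 2001

Gaps: 7, 9, 11, 13, 15, 17 days — each gap is 2 larger than the previous one.
Next gap: 19 days. Thu Nov 8 2001 + 19 days = Tue Nov 27 2001.
Next gap: 21 days. Tue Nov 27 2001 + 21 days = Tue Dec 18 2001.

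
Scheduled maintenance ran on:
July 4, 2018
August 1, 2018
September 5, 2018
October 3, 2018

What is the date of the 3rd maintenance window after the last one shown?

These are Wednesdays at 28- or 35-day spacing (28, 35, 28).
The pattern: 1st Wednesday of the month.
1st Wednesday of November 2018: November 7, 2018.
1st Wednesday of December 2018: December 5, 2018.
1st Wednesday of January 2019: January 2, 2019.

January 2, 2019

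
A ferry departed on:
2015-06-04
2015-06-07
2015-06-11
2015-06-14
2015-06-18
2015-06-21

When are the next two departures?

2015-06-25, 2015-06-28

Every event lands on a Thursday or Sunday (gaps cycle 3, 4, 3, 4, 3).
So the schedule is: every Thursday and Sunday.
Next Thursday: 2015-06-25.
The following Sunday is 2015-06-28.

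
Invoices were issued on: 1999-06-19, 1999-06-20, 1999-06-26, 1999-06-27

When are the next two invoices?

1999-07-03, 1999-07-04

The gap pattern 1, 6, 1 repeats every 2 events.
These are the Saturdays and Sundays of each week.
The following Saturday is 1999-07-03.
The following Sunday is 1999-07-04.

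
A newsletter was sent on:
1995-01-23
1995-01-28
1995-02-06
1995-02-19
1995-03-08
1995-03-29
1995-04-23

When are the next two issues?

1995-05-22, 1995-06-24

The spacing grows by 4 each time: 5, 9, 13, 17, 21, 25 days.
Next gap: 29 days. 1995-04-23 + 29 days = 1995-05-22.
Next gap: 33 days. 1995-05-22 + 33 days = 1995-06-24.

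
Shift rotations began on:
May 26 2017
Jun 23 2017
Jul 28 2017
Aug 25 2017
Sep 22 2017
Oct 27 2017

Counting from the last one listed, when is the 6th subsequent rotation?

Apr 27 2018

All dates are Fridays, 28, 35, 28, 28, 35 days apart.
Specifically, the 4th Friday of each month.
November 2017 — 4th Friday is Nov 24 2017.
4th Friday of December 2017: Dec 22 2017.
4th Friday of January 2018: Jan 26 2018.
4th Friday of February 2018: Feb 23 2018.
4th Friday of March 2018: Mar 23 2018.
4th Friday of April 2018: Apr 27 2018.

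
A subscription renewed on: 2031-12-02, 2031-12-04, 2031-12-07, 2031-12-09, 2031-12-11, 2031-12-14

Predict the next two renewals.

Gaps: 2, 3, 2, 2, 3 days — not constant, but cyclic with period 3.
The events fall on every Tuesday, Thursday and Sunday.
Next Tuesday: 2031-12-16.
Next Thursday: 2031-12-18.

2031-12-16, 2031-12-18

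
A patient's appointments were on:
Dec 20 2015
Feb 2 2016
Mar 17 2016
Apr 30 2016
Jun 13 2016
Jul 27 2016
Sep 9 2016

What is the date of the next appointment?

The spacing is 44, 44, 44, 44, 44, 44 days — always 44 days.
Sep 9 2016 + 44 days = Oct 23 2016.

Oct 23 2016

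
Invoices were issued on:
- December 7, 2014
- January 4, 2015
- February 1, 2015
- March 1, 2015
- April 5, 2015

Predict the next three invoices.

These are Sundays at 28- or 35-day spacing (28, 28, 28, 35).
The pattern: 1st Sunday of the month.
1st Sunday of May 2015: May 3, 2015.
1st Sunday of June 2015: June 7, 2015.
July 2015 — 1st Sunday is July 5, 2015.

May 3, 2015; June 7, 2015; July 5, 2015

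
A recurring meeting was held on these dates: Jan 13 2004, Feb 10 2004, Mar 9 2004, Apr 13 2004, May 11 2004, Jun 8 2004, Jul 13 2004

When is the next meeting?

Aug 10 2004

Gaps: 28, 28, 35, 28, 28, 35 days — a mix of 28 and 35. Every date is a Tuesday.
Each is the 2nd Tuesday of its month.
August 2004 — 2nd Tuesday is Aug 10 2004.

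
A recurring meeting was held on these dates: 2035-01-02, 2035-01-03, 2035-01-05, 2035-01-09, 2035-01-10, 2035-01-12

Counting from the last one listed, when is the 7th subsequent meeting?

2035-01-30

Every event lands on a Tuesday or Wednesday or Friday (gaps cycle 1, 2, 4, 1, 2).
So the schedule is: every Tuesday, Wednesday and Friday.
Next Tuesday: 2035-01-16.
The following Wednesday is 2035-01-17.
Next Friday: 2035-01-19.
Next Tuesday: 2035-01-23.
Next Wednesday: 2035-01-24.
Next Friday: 2035-01-26.
The following Tuesday is 2035-01-30.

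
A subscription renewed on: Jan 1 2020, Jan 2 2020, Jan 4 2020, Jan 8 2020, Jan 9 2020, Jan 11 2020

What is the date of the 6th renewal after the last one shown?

Jan 25 2020

Every event lands on a Wednesday or Thursday or Saturday (gaps cycle 1, 2, 4, 1, 2).
So the schedule is: every Wednesday, Thursday and Saturday.
The following Wednesday is Jan 15 2020.
Next Thursday: Jan 16 2020.
The following Saturday is Jan 18 2020.
Next Wednesday: Jan 22 2020.
The following Thursday is Jan 23 2020.
Next Saturday: Jan 25 2020.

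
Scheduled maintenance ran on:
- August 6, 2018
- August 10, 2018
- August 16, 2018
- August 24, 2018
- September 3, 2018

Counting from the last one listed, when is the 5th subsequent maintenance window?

The spacing grows by 2 each time: 4, 6, 8, 10 days.
Next gap: 12 days. September 3, 2018 + 12 days = September 15, 2018.
Next gap: 14 days. September 15, 2018 + 14 days = September 29, 2018.
Next gap: 16 days. September 29, 2018 + 16 days = October 15, 2018.
Next gap: 18 days. October 15, 2018 + 18 days = November 2, 2018.
Next gap: 20 days. November 2, 2018 + 20 days = November 22, 2018.

November 22, 2018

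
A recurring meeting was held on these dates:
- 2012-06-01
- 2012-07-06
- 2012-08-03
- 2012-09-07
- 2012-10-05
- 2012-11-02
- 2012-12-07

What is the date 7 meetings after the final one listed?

These are Fridays at 28- or 35-day spacing (35, 28, 35, 28, 28, 35).
The pattern: 1st Friday of the month.
1st Friday of January 2013: 2013-01-04.
1st Friday of February 2013: 2013-02-01.
March 2013 — 1st Friday is 2013-03-01.
1st Friday of April 2013: 2013-04-05.
May 2013 — 1st Friday is 2013-05-03.
June 2013 — 1st Friday is 2013-06-07.
1st Friday of July 2013: 2013-07-05.

2013-07-05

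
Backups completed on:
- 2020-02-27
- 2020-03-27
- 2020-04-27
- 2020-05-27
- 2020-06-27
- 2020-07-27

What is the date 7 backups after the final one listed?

Gaps: 29, 31, 30, 31, 30 days — not constant. Every event is on the 27th of the month.
Pattern: the 27th of each month.
Next: August 2020 → 2020-08-27.
September 2020: 2020-09-27.
Next: October 2020 → 2020-10-27.
Next: November 2020 → 2020-11-27.
Next: December 2020 → 2020-12-27.
January 2021: 2021-01-27.
February 2021: 2021-02-27.

2021-02-27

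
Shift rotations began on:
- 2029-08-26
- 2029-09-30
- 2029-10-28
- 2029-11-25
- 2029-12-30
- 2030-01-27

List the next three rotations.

2030-02-24, 2030-03-31, 2030-04-28

All Sundays; the gaps (35, 28, 28, 35, 28) vary with month length.
This is the last Sunday of each month.
February 2030 ends with Sunday 2030-02-24.
Last Sunday of March 2030: 2030-03-31.
Last Sunday of April 2030: 2030-04-28.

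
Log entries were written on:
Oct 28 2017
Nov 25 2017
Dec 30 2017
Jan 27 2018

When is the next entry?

Feb 24 2018

These are Saturdays with 28, 35, 28-day gaps.
Each is the final Saturday of its month — Dec 30 2017 is past the 28th, so '4th Saturday' doesn't fit.
Last Saturday of February 2018: Feb 24 2018.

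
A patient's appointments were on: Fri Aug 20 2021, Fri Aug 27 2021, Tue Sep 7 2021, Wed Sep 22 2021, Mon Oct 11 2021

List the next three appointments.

Gaps: 7, 11, 15, 19 days — each gap is 4 larger than the previous one.
Next gap: 23 days. Mon Oct 11 2021 + 23 days = Wed Nov 3 2021.
Next gap: 27 days. Wed Nov 3 2021 + 27 days = Tue Nov 30 2021.
Next gap: 31 days. Tue Nov 30 2021 + 31 days = Fri Dec 31 2021.

Wed Nov 3 2021, Tue Nov 30 2021, Fri Dec 31 2021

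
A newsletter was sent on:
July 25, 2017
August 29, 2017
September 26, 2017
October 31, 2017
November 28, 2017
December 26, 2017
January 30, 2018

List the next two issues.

These are Tuesdays with 35, 28, 35, 28, 28, 35-day gaps.
Each is the final Tuesday of its month — August 29, 2017 is past the 28th, so '4th Tuesday' doesn't fit.
Last Tuesday of February 2018: February 27, 2018.
Last Tuesday of March 2018: March 27, 2018.

February 27, 2018; March 27, 2018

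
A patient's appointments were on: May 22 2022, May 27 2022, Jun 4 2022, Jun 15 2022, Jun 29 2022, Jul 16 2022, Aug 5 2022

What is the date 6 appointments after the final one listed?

Gaps: 5, 8, 11, 14, 17, 20 days — each gap is 3 larger than the previous one.
Next gap: 23 days. Aug 5 2022 + 23 days = Aug 28 2022.
Next gap: 26 days. Aug 28 2022 + 26 days = Sep 23 2022.
Next gap: 29 days. Sep 23 2022 + 29 days = Oct 22 2022.
Next gap: 32 days. Oct 22 2022 + 32 days = Nov 23 2022.
Next gap: 35 days. Nov 23 2022 + 35 days = Dec 28 2022.
Next gap: 38 days. Dec 28 2022 + 38 days = Feb 4 2023.

Feb 4 2023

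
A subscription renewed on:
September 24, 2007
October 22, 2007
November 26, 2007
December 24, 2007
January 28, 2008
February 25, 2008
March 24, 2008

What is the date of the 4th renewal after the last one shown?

July 28, 2008

Gaps: 28, 35, 28, 35, 28, 28 days — a mix of 28 and 35. Every date is a Monday.
Each is the 4th Monday of its month.
4th Monday of April 2008: April 28, 2008.
May 2008 — 4th Monday is May 26, 2008.
4th Monday of June 2008: June 23, 2008.
July 2008 — 4th Monday is July 28, 2008.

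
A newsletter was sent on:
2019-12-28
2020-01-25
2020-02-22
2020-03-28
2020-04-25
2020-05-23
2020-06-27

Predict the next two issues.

All dates are Saturdays, 28, 28, 35, 28, 28, 35 days apart.
Specifically, the 4th Saturday of each month.
4th Saturday of July 2020: 2020-07-25.
August 2020 — 4th Saturday is 2020-08-22.

2020-07-25, 2020-08-22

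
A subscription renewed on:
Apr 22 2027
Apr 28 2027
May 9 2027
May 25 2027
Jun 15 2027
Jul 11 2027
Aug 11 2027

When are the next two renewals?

Sep 16 2027, Oct 27 2027

Intervals are 6, 11, 16, 21, 26, 31 days — an arithmetic progression with common difference 5.
Next gap: 36 days. Aug 11 2027 + 36 days = Sep 16 2027.
Next gap: 41 days. Sep 16 2027 + 41 days = Oct 27 2027.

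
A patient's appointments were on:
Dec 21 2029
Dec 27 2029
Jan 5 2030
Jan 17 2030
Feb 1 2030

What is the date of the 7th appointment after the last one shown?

Aug 9 2030

The spacing grows by 3 each time: 6, 9, 12, 15 days.
Next gap: 18 days. Feb 1 2030 + 18 days = Feb 19 2030.
Next gap: 21 days. Feb 19 2030 + 21 days = Mar 12 2030.
Next gap: 24 days. Mar 12 2030 + 24 days = Apr 5 2030.
Next gap: 27 days. Apr 5 2030 + 27 days = May 2 2030.
Next gap: 30 days. May 2 2030 + 30 days = Jun 1 2030.
Next gap: 33 days. Jun 1 2030 + 33 days = Jul 4 2030.
Next gap: 36 days. Jul 4 2030 + 36 days = Aug 9 2030.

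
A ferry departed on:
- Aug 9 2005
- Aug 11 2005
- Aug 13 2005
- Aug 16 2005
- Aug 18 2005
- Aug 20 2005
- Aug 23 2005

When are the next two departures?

Every event lands on a Tuesday or Thursday or Saturday (gaps cycle 2, 2, 3, 2, 2, 3).
So the schedule is: every Tuesday, Thursday and Saturday.
Next Thursday: Aug 25 2005.
The following Saturday is Aug 27 2005.

Aug 25 2005, Aug 27 2005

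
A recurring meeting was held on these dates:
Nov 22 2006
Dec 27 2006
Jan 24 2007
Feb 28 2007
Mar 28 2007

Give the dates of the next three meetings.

Apr 25 2007, May 23 2007, Jun 27 2007

All dates are Wednesdays, 35, 28, 35, 28 days apart.
Specifically, the 4th Wednesday of each month.
April 2007 — 4th Wednesday is Apr 25 2007.
4th Wednesday of May 2007: May 23 2007.
4th Wednesday of June 2007: Jun 27 2007.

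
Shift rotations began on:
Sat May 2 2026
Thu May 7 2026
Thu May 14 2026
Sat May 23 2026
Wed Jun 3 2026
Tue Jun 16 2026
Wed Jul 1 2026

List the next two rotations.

Gaps: 5, 7, 9, 11, 13, 15 days — each gap is 2 larger than the previous one.
Next gap: 17 days. Wed Jul 1 2026 + 17 days = Sat Jul 18 2026.
Next gap: 19 days. Sat Jul 18 2026 + 19 days = Thu Aug 6 2026.

Sat Jul 18 2026, Thu Aug 6 2026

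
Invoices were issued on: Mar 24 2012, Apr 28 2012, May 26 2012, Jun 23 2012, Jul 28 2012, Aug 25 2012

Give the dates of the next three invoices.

Sep 22 2012, Oct 27 2012, Nov 24 2012

Gaps: 35, 28, 28, 35, 28 days — a mix of 28 and 35. Every date is a Saturday.
Each is the 4th Saturday of its month.
4th Saturday of September 2012: Sep 22 2012.
October 2012 — 4th Saturday is Oct 27 2012.
4th Saturday of November 2012: Nov 24 2012.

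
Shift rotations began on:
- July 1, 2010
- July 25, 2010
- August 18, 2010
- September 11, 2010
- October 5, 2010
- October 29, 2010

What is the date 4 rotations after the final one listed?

Gaps between consecutive events: 24, 24, 24, 24, 24 days — a constant 24-day interval.
October 29, 2010 + 24 days = November 22, 2010.
November 22, 2010 + 24 days = December 16, 2010.
December 16, 2010 + 24 days = January 9, 2011.
January 9, 2011 + 24 days = February 2, 2011.

February 2, 2011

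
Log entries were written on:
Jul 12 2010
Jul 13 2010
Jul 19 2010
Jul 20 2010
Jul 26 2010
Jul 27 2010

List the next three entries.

Gaps: 1, 6, 1, 6, 1 days — not constant, but cyclic with period 2.
The events fall on every Monday and Tuesday.
The following Monday is Aug 2 2010.
Next Tuesday: Aug 3 2010.
The following Monday is Aug 9 2010.

Aug 2 2010, Aug 3 2010, Aug 9 2010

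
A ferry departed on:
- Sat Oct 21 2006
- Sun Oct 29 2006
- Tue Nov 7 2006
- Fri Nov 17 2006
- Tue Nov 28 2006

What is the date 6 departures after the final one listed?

Gaps: 8, 9, 10, 11 days — each gap is 1 larger than the previous one.
Next gap: 12 days. Tue Nov 28 2006 + 12 days = Sun Dec 10 2006.
Next gap: 13 days. Sun Dec 10 2006 + 13 days = Sat Dec 23 2006.
Next gap: 14 days. Sat Dec 23 2006 + 14 days = Sat Jan 6 2007.
Next gap: 15 days. Sat Jan 6 2007 + 15 days = Sun Jan 21 2007.
Next gap: 16 days. Sun Jan 21 2007 + 16 days = Tue Feb 6 2007.
Next gap: 17 days. Tue Feb 6 2007 + 17 days = Fri Feb 23 2007.

Fri Feb 23 2007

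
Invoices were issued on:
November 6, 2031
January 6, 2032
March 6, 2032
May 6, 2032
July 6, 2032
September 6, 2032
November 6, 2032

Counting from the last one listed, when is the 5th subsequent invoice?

September 6, 2033

Each date is the 6th; the gaps (61, 60, 61, 61, 62, 61) track the month lengths.
The rule is the 6th of every 2 months.
January 2033: January 6, 2033.
Next: March 2033 → March 6, 2033.
Next: May 2033 → May 6, 2033.
Next: July 2033 → July 6, 2033.
Next: September 2033 → September 6, 2033.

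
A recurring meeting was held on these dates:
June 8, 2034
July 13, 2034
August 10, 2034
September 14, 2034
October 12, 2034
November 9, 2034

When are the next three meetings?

All dates are Thursdays, 35, 28, 35, 28, 28 days apart.
Specifically, the 2nd Thursday of each month.
December 2034 — 2nd Thursday is December 14, 2034.
January 2035 — 2nd Thursday is January 11, 2035.
2nd Thursday of February 2035: February 8, 2035.

December 14, 2034; January 11, 2035; February 8, 2035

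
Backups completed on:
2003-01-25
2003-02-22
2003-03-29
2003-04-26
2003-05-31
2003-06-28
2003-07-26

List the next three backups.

2003-08-30, 2003-09-27, 2003-10-25

Every date is a Saturday; gaps 28, 35, 28, 35, 28, 28 days.
Each is the last Saturday of its month (at least one falls on the 29th or later, ruling out '4th Saturday').
Last Saturday of August 2003: 2003-08-30.
Last Saturday of September 2003: 2003-09-27.
October 2003 ends with Saturday 2003-10-25.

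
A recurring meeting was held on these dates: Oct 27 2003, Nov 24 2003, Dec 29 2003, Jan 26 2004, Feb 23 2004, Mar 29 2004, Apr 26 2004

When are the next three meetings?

These are Mondays with 28, 35, 28, 28, 35, 28-day gaps.
Each is the final Monday of its month — Dec 29 2003 is past the 28th, so '4th Monday' doesn't fit.
May 2004 ends with Monday May 31 2004.
June 2004 ends with Monday Jun 28 2004.
Last Monday of July 2004: Jul 26 2004.

May 31 2004, Jun 28 2004, Jul 26 2004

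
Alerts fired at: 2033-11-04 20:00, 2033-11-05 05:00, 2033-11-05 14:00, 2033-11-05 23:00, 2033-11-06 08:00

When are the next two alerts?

The interval is a steady 9 hours (9, 9, 9, 9).
2033-11-06 08:00 + 9 h = 2033-11-06 17:00.
2033-11-06 17:00 + 9 h = 2033-11-07 02:00.

2033-11-06 17:00, 2033-11-07 02:00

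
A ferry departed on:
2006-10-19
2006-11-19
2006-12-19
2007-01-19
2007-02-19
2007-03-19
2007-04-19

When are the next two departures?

2007-05-19, 2007-06-19

Gaps: 31, 30, 31, 31, 28, 31 days — not constant. Every event is on the 19th of the month.
Pattern: the 19th of each month.
May 2007: 2007-05-19.
June 2007: 2007-06-19.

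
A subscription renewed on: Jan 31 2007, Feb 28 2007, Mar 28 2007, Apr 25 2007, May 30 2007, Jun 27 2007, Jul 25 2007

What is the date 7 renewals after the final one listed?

Every date is a Wednesday; gaps 28, 28, 28, 35, 28, 28 days.
Each is the last Wednesday of its month (at least one falls on the 29th or later, ruling out '4th Wednesday').
August 2007 ends with Wednesday Aug 29 2007.
September 2007 ends with Wednesday Sep 26 2007.
Last Wednesday of October 2007: Oct 31 2007.
November 2007 ends with Wednesday Nov 28 2007.
Last Wednesday of December 2007: Dec 26 2007.
Last Wednesday of January 2008: Jan 30 2008.
Last Wednesday of February 2008: Feb 27 2008.

Feb 27 2008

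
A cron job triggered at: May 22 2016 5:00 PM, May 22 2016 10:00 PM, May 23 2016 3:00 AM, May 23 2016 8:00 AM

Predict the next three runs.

May 23 2016 1:00 PM, May 23 2016 6:00 PM, May 23 2016 11:00 PM

Gaps: 5, 5, 5 hours — each event is 5 hours after the previous one.
May 23 2016 8:00 AM + 5 h = May 23 2016 1:00 PM.
May 23 2016 1:00 PM + 5 h = May 23 2016 6:00 PM.
May 23 2016 6:00 PM + 5 h = May 23 2016 11:00 PM.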